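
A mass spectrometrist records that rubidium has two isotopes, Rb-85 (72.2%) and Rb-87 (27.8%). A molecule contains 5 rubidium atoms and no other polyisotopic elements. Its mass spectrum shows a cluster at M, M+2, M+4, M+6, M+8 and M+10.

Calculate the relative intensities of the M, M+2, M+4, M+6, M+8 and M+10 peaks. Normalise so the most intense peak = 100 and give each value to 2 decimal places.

51.94 : 100.00 : 77.01 : 29.65 : 5.71 : 0.44

The 5 Rb atoms are independent, so intensities follow the terms of (0.722 + 0.278)^5.
P(M) = 0.722^5 = 0.196194
P(M+2) = 5 × 0.722^4 × 0.278^1 = 0.377714
P(M+4) = 10 × 0.722^3 × 0.278^2 = 0.290872
P(M+6) = 10 × 0.722^2 × 0.278^3 = 0.111998
P(M+8) = 5 × 0.722^1 × 0.278^4 = 0.021562
P(M+10) = 0.278^5 = 0.001660
The M+2 peak is largest (0.377714); scaling to 100 gives 51.94 : 100.00 : 77.01 : 29.65 : 5.71 : 0.44.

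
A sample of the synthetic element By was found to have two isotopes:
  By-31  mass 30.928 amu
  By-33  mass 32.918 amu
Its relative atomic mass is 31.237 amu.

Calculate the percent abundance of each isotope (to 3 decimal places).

By-31: 84.472%, By-33: 15.528%

Writing the weighted mean with unknown fraction x of By-31:
30.928·x + 32.918·(1 − x) = 31.237
(30.928 − 32.918)·x = 31.237 − 32.918
x = -1.681 / -1.990 = 0.84472 → 84.472% By-31, 15.528% By-33.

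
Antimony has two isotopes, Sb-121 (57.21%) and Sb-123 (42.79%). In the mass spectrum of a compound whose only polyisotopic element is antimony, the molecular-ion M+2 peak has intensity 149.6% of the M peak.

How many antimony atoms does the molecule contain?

2

With n Sb atoms, P(M+2)/P(M) = C(n,1)·p^(n−1)q / p^n = n·q/p = n · 0.4279/0.5721.
n = 1.496 × 0.5721/0.4279 = 2.00 ≈ 2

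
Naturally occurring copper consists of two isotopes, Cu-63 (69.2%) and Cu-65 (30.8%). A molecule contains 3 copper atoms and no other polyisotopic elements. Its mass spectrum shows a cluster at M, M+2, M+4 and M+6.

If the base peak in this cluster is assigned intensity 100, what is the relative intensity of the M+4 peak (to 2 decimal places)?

44.51

(0.692 + 0.308)^3 gives M 0.3314, M+2 0.4425, M+4 0.1969, M+6 0.0292; the largest is M+2.
P(M+2) = C(3,1) × 0.692^2 × 0.308^1 = 3 × 0.478864 × 0.3080 = 0.442470 (base)
P(M+4) = C(3,2) × 0.692^1 × 0.308^2 = 3 × 0.6920 × 0.094864 = 0.196938
Relative intensity = 0.196938 / 0.442470 × 100 = 44.51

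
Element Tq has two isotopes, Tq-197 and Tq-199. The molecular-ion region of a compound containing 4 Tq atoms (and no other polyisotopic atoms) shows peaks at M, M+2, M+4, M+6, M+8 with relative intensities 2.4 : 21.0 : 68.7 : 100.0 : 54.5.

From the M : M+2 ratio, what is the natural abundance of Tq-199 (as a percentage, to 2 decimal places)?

68.63%

If p is the fraction of Tq that is Tq-197, then I(M+2)/I(M) = [C(4,1)·p^3·(1−p)] / p^4 = 4·(1−p)/p = 21.0/2.4 = 8.7500
(1−p)/p = 8.7500/4 = 2.1875  ⇒  p = 1/(1 + 2.1875) = 0.3137
Tq-197: 31.37%, Tq-199: 68.63%.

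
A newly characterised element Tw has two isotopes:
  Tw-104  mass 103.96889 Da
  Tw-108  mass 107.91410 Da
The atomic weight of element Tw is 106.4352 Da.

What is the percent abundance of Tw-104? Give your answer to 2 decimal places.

Writing the weighted mean with unknown fraction x of Tw-104:
103.96889·x + 107.91410·(1 − x) = 106.4352
(103.96889 − 107.91410)·x = 106.4352 − 107.91410
x = -1.47890 / -3.94521 = 0.37486 → 37.49% Tw-104, 62.51% Tw-108.

37.49%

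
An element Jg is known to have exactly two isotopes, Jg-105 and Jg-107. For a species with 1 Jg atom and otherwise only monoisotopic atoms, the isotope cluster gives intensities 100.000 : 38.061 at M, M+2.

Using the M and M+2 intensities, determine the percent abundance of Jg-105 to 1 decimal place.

If p is the fraction of Jg that is Jg-105, then I(M+2)/I(M) = [C(1,1)·p^0·(1−p)] / p^1 = 1·(1−p)/p = 38.061/100.000 = 0.3806
(1−p)/p = 0.3806/1 = 0.3806  ⇒  p = 1/(1 + 0.3806) = 0.7243
Jg-105: 72.4%, Jg-107: 27.6%.

72.4%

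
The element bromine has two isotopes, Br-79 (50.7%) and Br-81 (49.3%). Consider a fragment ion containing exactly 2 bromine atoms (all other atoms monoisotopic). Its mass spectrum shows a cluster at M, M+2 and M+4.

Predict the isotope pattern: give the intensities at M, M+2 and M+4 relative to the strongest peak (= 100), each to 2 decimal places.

Expanding (0.507 + 0.493)^2:
P(M) = 0.507^2 = 0.257049
P(M+2) = 2 × 0.507^1 × 0.493^1 = 0.499902
P(M+4) = 0.493^2 = 0.243049
The M+2 peak is largest (0.499902); scaling to 100 gives 51.42 : 100.00 : 48.62.

51.42 : 100.00 : 48.62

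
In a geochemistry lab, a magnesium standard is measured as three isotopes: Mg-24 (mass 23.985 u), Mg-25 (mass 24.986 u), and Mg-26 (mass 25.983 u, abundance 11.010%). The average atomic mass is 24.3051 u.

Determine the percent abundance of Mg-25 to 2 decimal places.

10.00%

Let x and y be the fractions of Mg-24 and Mg-25. Then x + y = 1 − 0.11010 = 0.88990 and 23.985x + 24.986y = 24.3051 − 0.11010×25.983 = 21.4443717.
Substituting: 23.985x + 24.986(0.88990 − x) = 21.4443717
(23.985 − 24.986)x = -0.7906697  ⇒  x = 0.78988, y = 0.10002
Mg-24: 78.99%, Mg-25: 10.00%.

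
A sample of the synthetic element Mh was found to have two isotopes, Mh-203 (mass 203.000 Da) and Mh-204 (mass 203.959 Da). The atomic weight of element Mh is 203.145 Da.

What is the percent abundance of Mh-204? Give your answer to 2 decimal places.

15.12%

With x = fraction of Mh-203 (so Mh-204 is 1 − x):
203.000·x + 203.959·(1 − x) = 203.145
(203.000 − 203.959)·x = 203.145 − 203.959
x = -0.814 / -0.959 = 0.84880 → 84.88% Mh-203, 15.12% Mh-204.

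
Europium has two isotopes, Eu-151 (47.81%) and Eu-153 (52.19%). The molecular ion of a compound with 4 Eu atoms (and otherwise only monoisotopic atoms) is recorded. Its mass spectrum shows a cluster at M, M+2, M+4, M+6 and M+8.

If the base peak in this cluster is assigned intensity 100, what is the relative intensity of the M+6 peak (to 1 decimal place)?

72.8

Binomial terms of (0.4781 + 0.5219)^4: M 0.0522, M+2 0.2281, M+4 0.3736, M+6 0.2719, M+8 0.0742 → M+4 is the base peak.
P(M+4) = C(4,2) × 0.4781^2 × 0.5219^2 = 6 × 0.22857961 × 0.27237961 = 0.373563 (base)
P(M+6) = C(4,3) × 0.4781^1 × 0.5219^3 = 4 × 0.4781 × 0.14215492 = 0.271857
Relative intensity = 0.271857 / 0.373563 × 100 = 72.8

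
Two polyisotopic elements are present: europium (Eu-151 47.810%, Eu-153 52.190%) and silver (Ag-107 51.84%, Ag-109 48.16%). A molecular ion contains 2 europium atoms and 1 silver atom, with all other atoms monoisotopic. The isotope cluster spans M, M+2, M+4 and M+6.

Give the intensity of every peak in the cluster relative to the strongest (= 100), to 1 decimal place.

Europium pattern (n=2): 0.22857961 : 0.49904078 : 0.27237961
Silver pattern (n=1): 0.5184 : 0.4816
Convolve the two distributions (both contribute in 2-u steps):
  M: 0.22857961×0.5184 = 0.118496
  M+2: 0.22857961×0.4816 + 0.49904078×0.5184 = 0.368787
  M+4: 0.49904078×0.4816 + 0.27237961×0.5184 = 0.381540
  M+6: 0.27237961×0.4816 = 0.131178
Scale to base peak (0.381540) = 100: 31.1 : 96.7 : 100.0 : 34.4

31.1 : 96.7 : 100.0 : 34.4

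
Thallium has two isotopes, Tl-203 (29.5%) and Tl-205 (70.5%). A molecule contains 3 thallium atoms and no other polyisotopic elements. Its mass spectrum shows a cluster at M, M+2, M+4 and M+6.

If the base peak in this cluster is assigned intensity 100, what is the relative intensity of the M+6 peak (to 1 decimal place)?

(0.295 + 0.705)^3 gives M 0.0257, M+2 0.1841, M+4 0.4399, M+6 0.3504; the largest is M+4.
P(M+4) = C(3,2) × 0.295^1 × 0.705^2 = 3 × 0.2950 × 0.497025 = 0.439867 (base)
P(M+6) = C(3,3) × 0.295^0 × 0.705^3 = 1 × 1.0000 × 0.35040263 = 0.350403
Relative intensity = 0.350403 / 0.439867 × 100 = 79.7

79.7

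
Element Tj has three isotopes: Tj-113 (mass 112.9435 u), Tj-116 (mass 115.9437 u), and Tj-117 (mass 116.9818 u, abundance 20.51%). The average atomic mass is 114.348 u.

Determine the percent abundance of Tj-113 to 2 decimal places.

The remaining 79.49% is split between Tj-113 (fraction x) and Tj-116 (fraction 0.7949 − x).
Substituting: 112.9435x + 115.9437(0.7949 − x) = 90.35503282
(112.9435 − 115.9437)x = -1.80861431  ⇒  x = 0.60283, y = 0.19207
Tj-113: 60.28%, Tj-116: 19.21%.

60.28%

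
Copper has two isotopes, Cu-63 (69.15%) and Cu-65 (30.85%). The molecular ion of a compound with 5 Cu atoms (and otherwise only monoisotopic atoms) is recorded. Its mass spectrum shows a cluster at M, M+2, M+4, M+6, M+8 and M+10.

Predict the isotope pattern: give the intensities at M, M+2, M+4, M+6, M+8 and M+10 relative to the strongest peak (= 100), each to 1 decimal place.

44.8 : 100.0 : 89.2 : 39.8 : 8.9 : 0.8

Each Cu atom is independently Cu-63 (p = 0.6915) or Cu-65 (q = 0.3085); the cluster is the binomial expansion (p + q)^5.
P(M) = 0.6915^5 = 0.158111
P(M+2) = 5 × 0.6915^4 × 0.3085^1 = 0.352691
P(M+4) = 10 × 0.6915^3 × 0.3085^2 = 0.314693
P(M+6) = 10 × 0.6915^2 × 0.3085^3 = 0.140394
P(M+8) = 5 × 0.6915^1 × 0.3085^4 = 0.031317
P(M+10) = 0.3085^5 = 0.002794
The M+2 peak is largest (0.352691); scaling to 100 gives 44.8 : 100.0 : 89.2 : 39.8 : 8.9 : 0.8.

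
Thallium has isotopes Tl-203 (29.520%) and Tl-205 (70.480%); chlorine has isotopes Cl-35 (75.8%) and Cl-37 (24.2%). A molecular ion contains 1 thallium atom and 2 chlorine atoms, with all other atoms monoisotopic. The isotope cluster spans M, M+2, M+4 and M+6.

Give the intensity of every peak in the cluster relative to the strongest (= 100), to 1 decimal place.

Thallium pattern (n=1): 0.2952 : 0.7048
Chlorine pattern (n=2): 0.574564 : 0.366872 : 0.058564
Convolve the two distributions (both contribute in 2-u steps):
  M: 0.2952×0.574564 = 0.169611
  M+2: 0.2952×0.366872 + 0.7048×0.574564 = 0.513253
  M+4: 0.2952×0.058564 + 0.7048×0.366872 = 0.275859
  M+6: 0.7048×0.058564 = 0.041276
Scale to base peak (0.513253) = 100: 33.0 : 100.0 : 53.7 : 8.0

33.0 : 100.0 : 53.7 : 8.0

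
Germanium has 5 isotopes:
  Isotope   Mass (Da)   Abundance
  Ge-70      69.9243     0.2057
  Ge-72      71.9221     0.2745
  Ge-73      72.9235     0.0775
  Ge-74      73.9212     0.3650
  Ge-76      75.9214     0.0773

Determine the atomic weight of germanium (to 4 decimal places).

Average mass = Σ (abundance × isotope mass) = 0.2057 × 69.9243 + 0.2745 × 71.9221 + 0.0775 × 72.9235 + 0.3650 × 73.9212 + 0.0773 × 75.9214
= 14.38343 + 19.74262 + 5.65157 + 26.98124 + 5.86872 = 72.62758 Da

72.6276 Da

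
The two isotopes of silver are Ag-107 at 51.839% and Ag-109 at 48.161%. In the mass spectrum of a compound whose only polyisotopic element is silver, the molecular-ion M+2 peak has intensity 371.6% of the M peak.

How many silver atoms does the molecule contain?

For n independent Ag atoms, I(M+2)/I(M) = n · (abundance Ag-109) / (abundance Ag-107) = n · 0.48161/0.51839.
n = 3.716 × 0.51839/0.48161 = 4.00 ≈ 4

4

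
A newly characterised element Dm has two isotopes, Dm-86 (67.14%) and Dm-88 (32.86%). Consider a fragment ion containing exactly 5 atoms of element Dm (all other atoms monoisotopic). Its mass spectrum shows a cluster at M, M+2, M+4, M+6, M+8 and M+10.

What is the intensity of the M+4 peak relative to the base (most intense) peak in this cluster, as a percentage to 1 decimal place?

97.9%

Term probabilities: M 0.1364, M+2 0.3339, M+4 0.3268, M+6 0.1599, M+8 0.0391, M+10 0.0038. Base peak = M+2.
P(M+2) = C(5,1) × 0.6714^4 × 0.3286^1 = 5 × 0.20320077 × 0.3286 = 0.333859 (base)
P(M+4) = C(5,2) × 0.6714^3 × 0.3286^2 = 10 × 0.30265232 × 0.10797796 = 0.326798
Relative intensity = 0.326798 / 0.333859 × 100 = 97.9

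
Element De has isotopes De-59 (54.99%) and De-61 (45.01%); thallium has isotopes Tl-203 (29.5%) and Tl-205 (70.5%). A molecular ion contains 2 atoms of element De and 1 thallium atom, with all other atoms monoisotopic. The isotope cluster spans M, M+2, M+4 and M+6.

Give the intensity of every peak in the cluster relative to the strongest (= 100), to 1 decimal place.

Element De pattern (n=2): 0.30239001 : 0.49501998 : 0.20259001
Thallium pattern (n=1): 0.2950 : 0.7050
Convolve the two distributions (both contribute in 2-u steps):
  M: 0.30239001×0.2950 = 0.089205
  M+2: 0.30239001×0.7050 + 0.49501998×0.2950 = 0.359216
  M+4: 0.49501998×0.7050 + 0.20259001×0.2950 = 0.408753
  M+6: 0.20259001×0.7050 = 0.142826
Scale to base peak (0.408753) = 100: 21.8 : 87.9 : 100.0 : 34.9

21.8 : 87.9 : 100.0 : 34.9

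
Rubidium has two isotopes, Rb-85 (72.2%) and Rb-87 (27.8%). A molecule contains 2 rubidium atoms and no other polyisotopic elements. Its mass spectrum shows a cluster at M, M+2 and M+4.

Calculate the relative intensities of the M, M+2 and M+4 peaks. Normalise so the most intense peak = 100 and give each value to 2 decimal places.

Each Rb atom is independently Rb-85 (p = 0.722) or Rb-87 (q = 0.278); the cluster is the binomial expansion (p + q)^2.
P(M) = 0.722^2 = 0.521284
P(M+2) = 2 × 0.722^1 × 0.278^1 = 0.401432
P(M+4) = 0.278^2 = 0.077284
The M peak is largest (0.521284); scaling to 100 gives 100.00 : 77.01 : 14.83.

100.00 : 77.01 : 14.83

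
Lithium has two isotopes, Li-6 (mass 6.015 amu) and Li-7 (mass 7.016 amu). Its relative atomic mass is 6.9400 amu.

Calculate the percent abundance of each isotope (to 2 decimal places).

With x = fraction of Li-6 (so Li-7 is 1 − x):
6.015·x + 7.016·(1 − x) = 6.9400
(6.015 − 7.016)·x = 6.9400 − 7.016
x = -0.0760 / -1.001 = 0.07592 → 7.59% Li-6, 92.41% Li-7.

Li-6: 7.59%, Li-7: 92.41%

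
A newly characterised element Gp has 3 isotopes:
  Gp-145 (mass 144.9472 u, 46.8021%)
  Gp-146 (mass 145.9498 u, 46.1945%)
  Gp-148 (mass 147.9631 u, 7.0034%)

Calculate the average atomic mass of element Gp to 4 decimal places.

145.6216 u

Ar = Σ fᵢ·mᵢ = 0.468021 × 144.9472 + 0.461945 × 145.9498 + 0.070034 × 147.9631
= 67.83833 + 67.42078 + 10.36245 = 145.62156 u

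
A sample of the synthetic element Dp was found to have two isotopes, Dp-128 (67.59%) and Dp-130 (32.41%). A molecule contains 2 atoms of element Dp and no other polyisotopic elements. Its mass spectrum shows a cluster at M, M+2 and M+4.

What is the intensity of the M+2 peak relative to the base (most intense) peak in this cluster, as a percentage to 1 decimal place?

Term probabilities: M 0.4568, M+2 0.4381, M+4 0.1050. Base peak = M.
P(M) = C(2,0) × 0.6759^2 × 0.3241^0 = 1 × 0.45684081 × 1.0000 = 0.456841 (base)
P(M+2) = C(2,1) × 0.6759^1 × 0.3241^1 = 2 × 0.6759 × 0.3241 = 0.438118
Relative intensity = 0.438118 / 0.456841 × 100 = 95.9

95.9%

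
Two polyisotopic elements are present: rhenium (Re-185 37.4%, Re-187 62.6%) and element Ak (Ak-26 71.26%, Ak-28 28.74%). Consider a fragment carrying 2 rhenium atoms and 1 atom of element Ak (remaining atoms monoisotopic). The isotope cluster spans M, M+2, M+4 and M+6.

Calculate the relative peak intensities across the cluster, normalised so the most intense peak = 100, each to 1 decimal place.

Rhenium pattern (n=2): 0.139876 : 0.468248 : 0.391876
Element Ak pattern (n=1): 0.7126 : 0.2874
Convolve the two distributions (both contribute in 2-u steps):
  M: 0.139876×0.7126 = 0.099676
  M+2: 0.139876×0.2874 + 0.468248×0.7126 = 0.373874
  M+4: 0.468248×0.2874 + 0.391876×0.7126 = 0.413825
  M+6: 0.391876×0.2874 = 0.112625
Scale to base peak (0.413825) = 100: 24.1 : 90.3 : 100.0 : 27.2

24.1 : 90.3 : 100.0 : 27.2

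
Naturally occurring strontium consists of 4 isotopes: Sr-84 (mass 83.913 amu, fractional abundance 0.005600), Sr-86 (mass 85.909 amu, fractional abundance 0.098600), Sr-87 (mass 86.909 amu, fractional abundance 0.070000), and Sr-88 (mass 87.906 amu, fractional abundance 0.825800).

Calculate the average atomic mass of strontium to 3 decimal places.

Ar = Σ fᵢ·mᵢ = 0.005600 × 83.913 + 0.098600 × 85.909 + 0.070000 × 86.909 + 0.825800 × 87.906
= 0.4699 + 8.4706 + 6.0836 + 72.5928 = 87.6169 amu

87.617 amu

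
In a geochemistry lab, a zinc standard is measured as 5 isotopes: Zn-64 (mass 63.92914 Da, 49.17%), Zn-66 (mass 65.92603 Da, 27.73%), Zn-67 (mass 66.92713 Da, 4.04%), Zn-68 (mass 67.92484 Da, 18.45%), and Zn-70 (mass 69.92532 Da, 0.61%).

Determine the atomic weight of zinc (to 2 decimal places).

Weight each isotope mass by its fractional abundance: 0.4917 × 63.92914 + 0.2773 × 65.92603 + 0.0404 × 66.92713 + 0.1845 × 67.92484 + 0.0061 × 69.92532
= 31.433958 + 18.281288 + 2.703856 + 12.532133 + 0.426544 = 65.377779 Da

65.38 Da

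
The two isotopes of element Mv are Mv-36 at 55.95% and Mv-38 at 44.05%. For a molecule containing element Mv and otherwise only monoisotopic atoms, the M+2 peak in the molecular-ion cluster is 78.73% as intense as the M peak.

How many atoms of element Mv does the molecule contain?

The M+2/M ratio from n Mv atoms is n · q/p = n · 0.4405/0.5595.
n = 0.7873 × 0.5595/0.4405 = 1.00 ≈ 1

1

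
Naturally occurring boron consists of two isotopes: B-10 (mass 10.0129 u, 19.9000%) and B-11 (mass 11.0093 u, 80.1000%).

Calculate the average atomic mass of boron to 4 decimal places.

Average mass = Σ (abundance × isotope mass) = 0.199000 × 10.0129 + 0.801000 × 11.0093
= 1.99257 + 8.81845 = 10.81102 u

10.8110 u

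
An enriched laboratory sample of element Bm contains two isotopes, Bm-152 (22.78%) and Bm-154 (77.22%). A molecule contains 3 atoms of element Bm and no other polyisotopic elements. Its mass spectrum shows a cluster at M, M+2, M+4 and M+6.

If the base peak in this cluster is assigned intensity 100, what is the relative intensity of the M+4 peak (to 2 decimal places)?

88.50

(0.2278 + 0.7722)^3 gives M 0.0118, M+2 0.1202, M+4 0.4075, M+6 0.4605; the largest is M+6.
P(M+6) = C(3,3) × 0.2278^0 × 0.7722^3 = 1 × 1.0000 × 0.46045733 = 0.460457 (base)
P(M+4) = C(3,2) × 0.2278^1 × 0.7722^2 = 3 × 0.2278 × 0.59629284 = 0.407507
Relative intensity = 0.407507 / 0.460457 × 100 = 88.50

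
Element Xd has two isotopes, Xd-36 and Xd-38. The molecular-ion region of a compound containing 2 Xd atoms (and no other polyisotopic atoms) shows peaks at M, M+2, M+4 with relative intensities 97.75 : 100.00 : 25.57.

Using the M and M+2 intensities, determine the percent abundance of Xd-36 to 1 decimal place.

Let p = fractional abundance of Xd-36. I(M+2)/I(M) = [C(2,1)·p^1·(1−p)] / p^2 = 2·(1−p)/p = 100.00/97.75 = 1.0230
(1−p)/p = 1.0230/2 = 0.5115  ⇒  p = 1/(1 + 0.5115) = 0.6616
Xd-36: 66.2%, Xd-38: 33.8%.

66.2%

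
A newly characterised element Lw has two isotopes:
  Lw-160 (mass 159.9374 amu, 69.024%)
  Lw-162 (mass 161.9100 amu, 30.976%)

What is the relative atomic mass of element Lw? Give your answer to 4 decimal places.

Ar = Σ fᵢ·mᵢ = 0.69024 × 159.9374 + 0.30976 × 161.9100
= 110.39519 + 50.15324 = 160.54843 amu

160.5484 amu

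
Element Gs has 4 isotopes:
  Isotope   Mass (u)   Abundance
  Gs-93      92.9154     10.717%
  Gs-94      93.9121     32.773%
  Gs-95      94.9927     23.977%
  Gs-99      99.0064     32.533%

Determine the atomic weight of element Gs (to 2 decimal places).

Ar = Σ fᵢ·mᵢ = 0.10717 × 92.9154 + 0.32773 × 93.9121 + 0.23977 × 94.9927 + 0.32533 × 99.0064
= 9.95774 + 30.77781 + 22.77640 + 32.20975 = 95.72170 u

95.72 u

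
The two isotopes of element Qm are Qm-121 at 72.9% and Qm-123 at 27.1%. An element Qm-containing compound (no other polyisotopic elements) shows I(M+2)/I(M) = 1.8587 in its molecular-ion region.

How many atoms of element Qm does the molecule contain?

For n independent Qm atoms, I(M+2)/I(M) = n · (abundance Qm-123) / (abundance Qm-121) = n · 0.271/0.729.
n = 1.8587 × 0.729/0.271 = 5.00 ≈ 5

5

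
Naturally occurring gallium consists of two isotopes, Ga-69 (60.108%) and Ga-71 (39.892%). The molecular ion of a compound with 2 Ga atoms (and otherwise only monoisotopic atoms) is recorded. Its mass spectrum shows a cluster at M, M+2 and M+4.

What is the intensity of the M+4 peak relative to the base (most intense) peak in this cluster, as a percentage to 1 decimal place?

33.2%

Term probabilities: M 0.3613, M+2 0.4796, M+4 0.1591. Base peak = M+2.
P(M+2) = C(2,1) × 0.60108^1 × 0.39892^1 = 2 × 0.60108 × 0.39892 = 0.479566 (base)
P(M+4) = C(2,2) × 0.60108^0 × 0.39892^2 = 1 × 1.0000 × 0.15913717 = 0.159137
Relative intensity = 0.159137 / 0.479566 × 100 = 33.2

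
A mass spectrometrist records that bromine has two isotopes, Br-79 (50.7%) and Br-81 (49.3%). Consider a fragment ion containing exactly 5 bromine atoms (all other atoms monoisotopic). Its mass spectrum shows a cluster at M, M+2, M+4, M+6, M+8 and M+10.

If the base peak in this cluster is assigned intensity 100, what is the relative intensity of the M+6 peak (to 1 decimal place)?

Term probabilities: M 0.0335, M+2 0.1629, M+4 0.3168, M+6 0.3080, M+8 0.1497, M+10 0.0291. Base peak = M+4.
P(M+4) = C(5,2) × 0.507^3 × 0.493^2 = 10 × 0.13032384 × 0.243049 = 0.316751 (base)
P(M+6) = C(5,3) × 0.507^2 × 0.493^3 = 10 × 0.257049 × 0.11982316 = 0.308004
Relative intensity = 0.308004 / 0.316751 × 100 = 97.2

97.2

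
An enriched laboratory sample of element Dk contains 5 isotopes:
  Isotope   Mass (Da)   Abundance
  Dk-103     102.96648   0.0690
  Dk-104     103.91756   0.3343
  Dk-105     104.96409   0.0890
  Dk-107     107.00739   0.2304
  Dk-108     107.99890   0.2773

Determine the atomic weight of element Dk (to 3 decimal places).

105.789 Da

The abundance-weighted mean is 0.0690 × 102.96648 + 0.3343 × 103.91756 + 0.0890 × 104.96409 + 0.2304 × 107.00739 + 0.2773 × 107.99890
= 7.104687 + 34.739640 + 9.341804 + 24.654503 + 29.948095 = 105.788729 Da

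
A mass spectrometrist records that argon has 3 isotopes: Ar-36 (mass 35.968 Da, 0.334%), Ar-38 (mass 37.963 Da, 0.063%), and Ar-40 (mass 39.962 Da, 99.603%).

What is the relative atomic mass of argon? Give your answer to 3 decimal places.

Weight each isotope mass by its fractional abundance: 0.00334 × 35.968 + 0.00063 × 37.963 + 0.99603 × 39.962
= 0.1201 + 0.0239 + 39.8034 = 39.9474 Da

39.947 Da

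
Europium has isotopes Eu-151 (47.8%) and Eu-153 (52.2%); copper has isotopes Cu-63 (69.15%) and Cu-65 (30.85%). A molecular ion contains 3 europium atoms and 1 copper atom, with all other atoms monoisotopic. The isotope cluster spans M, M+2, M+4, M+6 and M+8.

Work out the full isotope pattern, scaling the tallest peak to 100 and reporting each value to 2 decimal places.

19.84 : 73.86 : 100.00 : 57.52 : 11.53

Europium pattern (n=3): 0.10921535 : 0.35780594 : 0.39074206 : 0.14223665
Copper pattern (n=1): 0.6915 : 0.3085
Convolve the two distributions (both contribute in 2-u steps):
  M: 0.10921535×0.6915 = 0.075522
  M+2: 0.10921535×0.3085 + 0.35780594×0.6915 = 0.281116
  M+4: 0.35780594×0.3085 + 0.39074206×0.6915 = 0.380581
  M+6: 0.39074206×0.3085 + 0.14223665×0.6915 = 0.218901
  M+8: 0.14223665×0.3085 = 0.043880
Scale to base peak (0.380581) = 100: 19.84 : 73.86 : 100.00 : 57.52 : 11.53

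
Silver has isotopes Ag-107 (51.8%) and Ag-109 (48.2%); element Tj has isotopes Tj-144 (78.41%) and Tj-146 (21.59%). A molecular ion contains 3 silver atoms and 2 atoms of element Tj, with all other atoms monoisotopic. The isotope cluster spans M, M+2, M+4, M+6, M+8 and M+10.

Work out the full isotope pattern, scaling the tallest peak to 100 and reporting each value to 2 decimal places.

Silver pattern (n=3): 0.13899183 : 0.3879965 : 0.3610315 : 0.11198017
Element Tj pattern (n=2): 0.61481281 : 0.33857438 : 0.04661281
Convolve the two distributions (both contribute in 2-u steps):
  M: 0.13899183×0.61481281 = 0.085454
  M+2: 0.13899183×0.33857438 + 0.3879965×0.61481281 = 0.285604
  M+4: 0.13899183×0.04661281 + 0.3879965×0.33857438 + 0.3610315×0.61481281 = 0.359811
  M+6: 0.3879965×0.04661281 + 0.3610315×0.33857438 + 0.11198017×0.61481281 = 0.209168
  M+8: 0.3610315×0.04661281 + 0.11198017×0.33857438 = 0.054742
  M+10: 0.11198017×0.04661281 = 0.005220
Scale to base peak (0.359811) = 100: 23.75 : 79.38 : 100.00 : 58.13 : 15.21 : 1.45

23.75 : 79.38 : 100.00 : 58.13 : 15.21 : 1.45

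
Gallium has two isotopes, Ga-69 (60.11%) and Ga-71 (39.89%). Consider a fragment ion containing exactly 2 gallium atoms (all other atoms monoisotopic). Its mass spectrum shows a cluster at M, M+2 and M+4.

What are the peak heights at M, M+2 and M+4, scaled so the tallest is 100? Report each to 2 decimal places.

Expanding (0.6011 + 0.3989)^2:
P(M) = 0.6011^2 = 0.361321
P(M+2) = 2 × 0.6011^1 × 0.3989^1 = 0.479558
P(M+4) = 0.3989^2 = 0.159121
The M+2 peak is largest (0.479558); scaling to 100 gives 75.34 : 100.00 : 33.18.

75.34 : 100.00 : 33.18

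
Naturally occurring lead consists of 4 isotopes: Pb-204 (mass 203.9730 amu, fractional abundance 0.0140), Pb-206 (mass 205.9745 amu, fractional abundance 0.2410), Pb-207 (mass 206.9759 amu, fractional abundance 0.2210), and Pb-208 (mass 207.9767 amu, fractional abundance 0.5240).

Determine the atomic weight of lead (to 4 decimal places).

207.2169 amu

Weight each isotope mass by its fractional abundance: 0.0140 × 203.9730 + 0.2410 × 205.9745 + 0.2210 × 206.9759 + 0.5240 × 207.9767
= 2.85562 + 49.63985 + 45.74167 + 108.97979 = 207.21693 amu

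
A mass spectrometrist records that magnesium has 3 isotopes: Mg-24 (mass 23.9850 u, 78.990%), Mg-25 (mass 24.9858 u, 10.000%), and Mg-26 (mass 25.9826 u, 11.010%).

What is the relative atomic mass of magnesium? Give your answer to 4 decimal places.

Ar = Σ fᵢ·mᵢ = 0.78990 × 23.9850 + 0.10000 × 24.9858 + 0.11010 × 25.9826
= 18.94575 + 2.49858 + 2.86068 = 24.30501 u

24.3050 u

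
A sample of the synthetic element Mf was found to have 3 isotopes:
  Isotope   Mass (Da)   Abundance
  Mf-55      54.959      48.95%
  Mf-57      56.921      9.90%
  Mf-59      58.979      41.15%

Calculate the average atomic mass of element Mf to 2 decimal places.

56.81 Da

The abundance-weighted mean is 0.4895 × 54.959 + 0.0990 × 56.921 + 0.4115 × 58.979
= 26.9024 + 5.6352 + 24.2699 = 56.8075 Da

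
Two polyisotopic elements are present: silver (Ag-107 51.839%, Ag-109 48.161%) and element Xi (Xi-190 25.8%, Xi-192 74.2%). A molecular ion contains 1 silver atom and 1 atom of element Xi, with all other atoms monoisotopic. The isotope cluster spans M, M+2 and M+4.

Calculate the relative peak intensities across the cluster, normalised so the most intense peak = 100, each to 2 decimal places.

26.28 : 100.00 : 70.22

Silver pattern (n=1): 0.51839 : 0.48161
Element Xi pattern (n=1): 0.2580 : 0.7420
Convolve the two distributions (both contribute in 2-u steps):
  M: 0.51839×0.2580 = 0.133745
  M+2: 0.51839×0.7420 + 0.48161×0.2580 = 0.508901
  M+4: 0.48161×0.7420 = 0.357355
Scale to base peak (0.508901) = 100: 26.28 : 100.00 : 70.22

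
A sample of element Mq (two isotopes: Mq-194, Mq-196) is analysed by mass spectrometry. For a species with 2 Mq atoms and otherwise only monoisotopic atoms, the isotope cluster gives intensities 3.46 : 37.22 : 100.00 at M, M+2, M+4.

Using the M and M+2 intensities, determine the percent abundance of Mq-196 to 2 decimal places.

Let p = fractional abundance of Mq-194. I(M+2)/I(M) = [C(2,1)·p^1·(1−p)] / p^2 = 2·(1−p)/p = 37.22/3.46 = 10.7572
(1−p)/p = 10.7572/2 = 5.3786  ⇒  p = 1/(1 + 5.3786) = 0.1568
Mq-194: 15.68%, Mq-196: 84.32%.

84.32%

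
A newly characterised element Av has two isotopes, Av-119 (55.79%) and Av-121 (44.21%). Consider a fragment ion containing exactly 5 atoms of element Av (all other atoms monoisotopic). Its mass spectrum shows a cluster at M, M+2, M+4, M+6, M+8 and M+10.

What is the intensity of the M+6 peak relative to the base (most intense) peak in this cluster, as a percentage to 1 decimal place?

79.2%

Binomial terms of (0.5579 + 0.4421)^5: M 0.0540, M+2 0.2141, M+4 0.3394, M+6 0.2690, M+8 0.1066, M+10 0.0169 → M+4 is the base peak.
P(M+4) = C(5,2) × 0.5579^3 × 0.4421^2 = 10 × 0.17364772 × 0.19545241 = 0.339399 (base)
P(M+6) = C(5,3) × 0.5579^2 × 0.4421^3 = 10 × 0.31125241 × 0.08640951 = 0.268952
Relative intensity = 0.268952 / 0.339399 × 100 = 79.2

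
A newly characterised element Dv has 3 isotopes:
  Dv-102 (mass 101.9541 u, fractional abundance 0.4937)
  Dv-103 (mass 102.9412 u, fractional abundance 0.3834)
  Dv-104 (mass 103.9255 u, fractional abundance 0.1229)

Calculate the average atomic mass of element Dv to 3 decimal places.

102.575 u

Ar = Σ fᵢ·mᵢ = 0.4937 × 101.9541 + 0.3834 × 102.9412 + 0.1229 × 103.9255
= 50.33474 + 39.46766 + 12.77244 = 102.57484 u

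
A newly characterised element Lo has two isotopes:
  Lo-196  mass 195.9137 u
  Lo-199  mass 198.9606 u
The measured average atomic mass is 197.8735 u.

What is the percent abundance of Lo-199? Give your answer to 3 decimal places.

Let x be the fractional abundance of Lo-196; then Lo-199 has abundance 1 − x.
195.9137·x + 198.9606·(1 − x) = 197.8735
(195.9137 − 198.9606)·x = 197.8735 − 198.9606
x = -1.0871 / -3.0469 = 0.35679 → 35.679% Lo-196, 64.321% Lo-199.

64.321%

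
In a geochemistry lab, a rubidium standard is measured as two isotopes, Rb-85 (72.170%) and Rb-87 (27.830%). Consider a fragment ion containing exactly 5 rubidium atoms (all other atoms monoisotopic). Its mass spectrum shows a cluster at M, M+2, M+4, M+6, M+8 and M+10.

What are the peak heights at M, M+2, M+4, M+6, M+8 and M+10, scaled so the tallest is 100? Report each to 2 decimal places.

The 5 Rb atoms are independent, so intensities follow the terms of (0.72170 + 0.27830)^5.
P(M) = 0.72170^5 = 0.195787
P(M+2) = 5 × 0.72170^4 × 0.27830^1 = 0.377494
P(M+4) = 10 × 0.72170^3 × 0.27830^2 = 0.291136
P(M+6) = 10 × 0.72170^2 × 0.27830^3 = 0.112267
P(M+8) = 5 × 0.72170^1 × 0.27830^4 = 0.021646
P(M+10) = 0.27830^5 = 0.001669
The M+2 peak is largest (0.377494); scaling to 100 gives 51.86 : 100.00 : 77.12 : 29.74 : 5.73 : 0.44.

51.86 : 100.00 : 77.12 : 29.74 : 5.73 : 0.44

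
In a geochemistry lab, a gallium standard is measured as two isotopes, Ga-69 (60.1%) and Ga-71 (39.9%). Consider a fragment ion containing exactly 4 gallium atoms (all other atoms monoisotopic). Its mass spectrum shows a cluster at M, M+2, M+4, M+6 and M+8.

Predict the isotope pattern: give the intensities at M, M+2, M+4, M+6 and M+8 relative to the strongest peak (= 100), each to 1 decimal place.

Expanding (0.601 + 0.399)^4:
P(M) = 0.601^4 = 0.130466
P(M+2) = 4 × 0.601^3 × 0.399^1 = 0.346463
P(M+4) = 6 × 0.601^2 × 0.399^2 = 0.345021
P(M+6) = 4 × 0.601^1 × 0.399^3 = 0.152705
P(M+8) = 0.399^4 = 0.025345
The M+2 peak is largest (0.346463); scaling to 100 gives 37.7 : 100.0 : 99.6 : 44.1 : 7.3.

37.7 : 100.0 : 99.6 : 44.1 : 7.3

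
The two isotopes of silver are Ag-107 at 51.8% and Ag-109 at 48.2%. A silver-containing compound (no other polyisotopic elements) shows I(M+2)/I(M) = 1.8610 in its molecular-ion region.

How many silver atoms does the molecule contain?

2

For n independent Ag atoms, I(M+2)/I(M) = n · (abundance Ag-109) / (abundance Ag-107) = n · 0.482/0.518.
n = 1.8610 × 0.518/0.482 = 2.00 ≈ 2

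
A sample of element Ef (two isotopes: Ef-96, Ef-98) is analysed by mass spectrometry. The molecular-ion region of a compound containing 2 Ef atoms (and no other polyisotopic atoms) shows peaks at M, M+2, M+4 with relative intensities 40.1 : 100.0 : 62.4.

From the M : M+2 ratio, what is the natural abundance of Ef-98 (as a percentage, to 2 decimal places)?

55.49%

Let p = fractional abundance of Ef-96. I(M+2)/I(M) = [C(2,1)·p^1·(1−p)] / p^2 = 2·(1−p)/p = 100.0/40.1 = 2.4938
(1−p)/p = 2.4938/2 = 1.2469  ⇒  p = 1/(1 + 1.2469) = 0.4451
Ef-96: 44.51%, Ef-98: 55.49%.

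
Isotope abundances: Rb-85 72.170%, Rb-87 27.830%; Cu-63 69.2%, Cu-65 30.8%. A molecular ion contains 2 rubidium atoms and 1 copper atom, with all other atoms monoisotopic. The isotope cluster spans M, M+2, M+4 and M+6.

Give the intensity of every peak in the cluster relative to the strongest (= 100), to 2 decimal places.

82.22 : 100.00 : 40.45 : 5.44

Rubidium pattern (n=2): 0.52085089 : 0.40169822 : 0.07745089
Copper pattern (n=1): 0.6920 : 0.3080
Convolve the two distributions (both contribute in 2-u steps):
  M: 0.52085089×0.6920 = 0.360429
  M+2: 0.52085089×0.3080 + 0.40169822×0.6920 = 0.438397
  M+4: 0.40169822×0.3080 + 0.07745089×0.6920 = 0.177319
  M+6: 0.07745089×0.3080 = 0.023855
Scale to base peak (0.438397) = 100: 82.22 : 100.00 : 40.45 : 5.44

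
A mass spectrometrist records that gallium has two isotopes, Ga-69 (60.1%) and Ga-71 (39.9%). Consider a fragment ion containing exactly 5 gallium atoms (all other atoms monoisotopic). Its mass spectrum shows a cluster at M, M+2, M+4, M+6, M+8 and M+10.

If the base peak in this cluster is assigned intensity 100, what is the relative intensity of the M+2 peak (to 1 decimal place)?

Binomial terms of (0.601 + 0.399)^5: M 0.0784, M+2 0.2603, M+4 0.3456, M+6 0.2294, M+8 0.0762, M+10 0.0101 → M+4 is the base peak.
P(M+4) = C(5,2) × 0.601^3 × 0.399^2 = 10 × 0.2170818 × 0.159201 = 0.345596 (base)
P(M+2) = C(5,1) × 0.601^4 × 0.399^1 = 5 × 0.13046616 × 0.3990 = 0.260280
Relative intensity = 0.260280 / 0.345596 × 100 = 75.3

75.3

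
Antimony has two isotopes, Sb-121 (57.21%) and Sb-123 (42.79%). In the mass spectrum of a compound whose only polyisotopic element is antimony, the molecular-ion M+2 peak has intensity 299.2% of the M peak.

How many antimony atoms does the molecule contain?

4

With n Sb atoms, P(M+2)/P(M) = C(n,1)·p^(n−1)q / p^n = n·q/p = n · 0.4279/0.5721.
n = 2.992 × 0.5721/0.4279 = 4.00 ≈ 4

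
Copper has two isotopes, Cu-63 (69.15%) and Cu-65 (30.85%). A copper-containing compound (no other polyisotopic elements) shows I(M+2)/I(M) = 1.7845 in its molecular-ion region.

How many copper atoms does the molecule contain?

4

For n independent Cu atoms, I(M+2)/I(M) = n · (abundance Cu-65) / (abundance Cu-63) = n · 0.3085/0.6915.
n = 1.7845 × 0.6915/0.3085 = 4.00 ≈ 4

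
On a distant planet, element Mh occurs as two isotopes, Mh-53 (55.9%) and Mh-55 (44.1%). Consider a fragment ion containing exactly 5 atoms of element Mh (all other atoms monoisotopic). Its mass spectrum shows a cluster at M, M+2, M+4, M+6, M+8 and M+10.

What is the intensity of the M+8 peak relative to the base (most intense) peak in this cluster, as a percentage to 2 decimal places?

31.12%

Term probabilities: M 0.0546, M+2 0.2153, M+4 0.3397, M+6 0.2680, M+8 0.1057, M+10 0.0167. Base peak = M+4.
P(M+4) = C(5,2) × 0.559^3 × 0.441^2 = 10 × 0.17467688 × 0.194481 = 0.339713 (base)
P(M+8) = C(5,4) × 0.559^1 × 0.441^4 = 5 × 0.5590 × 0.03782286 = 0.105715
Relative intensity = 0.105715 / 0.339713 × 100 = 31.12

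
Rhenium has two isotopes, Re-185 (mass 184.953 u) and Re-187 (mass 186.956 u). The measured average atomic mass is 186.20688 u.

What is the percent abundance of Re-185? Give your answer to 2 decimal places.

Writing the weighted mean with unknown fraction x of Re-185:
184.953·x + 186.956·(1 − x) = 186.20688
(184.953 − 186.956)·x = 186.20688 − 186.956
x = -0.74912 / -2.003 = 0.37400 → 37.40% Re-185, 62.60% Re-187.

37.40%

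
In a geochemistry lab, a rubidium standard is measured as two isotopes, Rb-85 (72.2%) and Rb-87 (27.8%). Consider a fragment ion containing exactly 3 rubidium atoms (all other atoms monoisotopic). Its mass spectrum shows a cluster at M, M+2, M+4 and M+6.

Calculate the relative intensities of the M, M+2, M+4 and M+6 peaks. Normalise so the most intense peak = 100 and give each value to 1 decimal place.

86.6 : 100.0 : 38.5 : 4.9

Each Rb atom is independently Rb-85 (p = 0.722) or Rb-87 (q = 0.278); the cluster is the binomial expansion (p + q)^3.
P(M) = 0.722^3 = 0.376367
P(M+2) = 3 × 0.722^2 × 0.278^1 = 0.434751
P(M+4) = 3 × 0.722^1 × 0.278^2 = 0.167397
P(M+6) = 0.278^3 = 0.021485
The M+2 peak is largest (0.434751); scaling to 100 gives 86.6 : 100.0 : 38.5 : 4.9.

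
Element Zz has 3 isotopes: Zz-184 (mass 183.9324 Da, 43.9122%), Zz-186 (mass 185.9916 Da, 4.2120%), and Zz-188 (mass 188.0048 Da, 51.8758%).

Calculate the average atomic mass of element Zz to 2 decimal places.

186.13 Da

The abundance-weighted mean is 0.439122 × 183.9324 + 0.042120 × 185.9916 + 0.518758 × 188.0048
= 80.76876 + 7.83397 + 97.52899 = 186.13172 Da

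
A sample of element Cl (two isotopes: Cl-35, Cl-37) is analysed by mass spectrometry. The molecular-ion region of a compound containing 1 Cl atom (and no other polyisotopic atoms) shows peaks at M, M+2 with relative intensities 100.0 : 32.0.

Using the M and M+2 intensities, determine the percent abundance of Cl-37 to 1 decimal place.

24.2%

If p is the fraction of Cl that is Cl-35, then I(M+2)/I(M) = [C(1,1)·p^0·(1−p)] / p^1 = 1·(1−p)/p = 32.0/100.0 = 0.3200
(1−p)/p = 0.3200/1 = 0.3200  ⇒  p = 1/(1 + 0.3200) = 0.7576
Cl-35: 75.8%, Cl-37: 24.2%.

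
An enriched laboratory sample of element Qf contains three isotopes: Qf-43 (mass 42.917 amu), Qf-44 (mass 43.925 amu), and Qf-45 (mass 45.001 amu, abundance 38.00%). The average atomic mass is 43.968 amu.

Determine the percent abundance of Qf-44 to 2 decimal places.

The remaining 62.00% is split between Qf-43 (fraction x) and Qf-44 (fraction 0.6200 − x).
Substituting: 42.917x + 43.925(0.6200 − x) = 26.86762
(42.917 − 43.925)x = -0.36588  ⇒  x = 0.36298, y = 0.25702
Qf-43: 36.30%, Qf-44: 25.70%.

25.70%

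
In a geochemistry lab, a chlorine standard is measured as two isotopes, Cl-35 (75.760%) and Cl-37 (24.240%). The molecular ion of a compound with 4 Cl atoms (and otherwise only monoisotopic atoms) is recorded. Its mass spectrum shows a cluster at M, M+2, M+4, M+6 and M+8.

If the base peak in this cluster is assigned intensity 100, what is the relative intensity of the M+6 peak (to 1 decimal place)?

Term probabilities: M 0.3294, M+2 0.4216, M+4 0.2023, M+6 0.0432, M+8 0.0035. Base peak = M+2.
P(M+2) = C(4,1) × 0.75760^3 × 0.24240^1 = 4 × 0.4348304 × 0.2424 = 0.421612 (base)
P(M+6) = C(4,3) × 0.75760^1 × 0.24240^3 = 4 × 0.7576 × 0.01424288 = 0.043162
Relative intensity = 0.043162 / 0.421612 × 100 = 10.2

10.2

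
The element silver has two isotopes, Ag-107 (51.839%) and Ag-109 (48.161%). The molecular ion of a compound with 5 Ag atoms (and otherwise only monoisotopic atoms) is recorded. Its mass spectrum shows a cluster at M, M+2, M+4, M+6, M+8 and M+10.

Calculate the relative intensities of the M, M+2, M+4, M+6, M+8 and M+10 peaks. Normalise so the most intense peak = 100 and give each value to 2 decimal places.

Each Ag atom is independently Ag-107 (p = 0.51839) or Ag-109 (q = 0.48161); the cluster is the binomial expansion (p + q)^5.
P(M) = 0.51839^5 = 0.037435
P(M+2) = 5 × 0.51839^4 × 0.48161^1 = 0.173897
P(M+4) = 10 × 0.51839^3 × 0.48161^2 = 0.323118
P(M+6) = 10 × 0.51839^2 × 0.48161^3 = 0.300192
P(M+8) = 5 × 0.51839^1 × 0.48161^4 = 0.139447
P(M+10) = 0.48161^5 = 0.025911
The M+4 peak is largest (0.323118); scaling to 100 gives 11.59 : 53.82 : 100.00 : 92.90 : 43.16 : 8.02.

11.59 : 53.82 : 100.00 : 92.90 : 43.16 : 8.02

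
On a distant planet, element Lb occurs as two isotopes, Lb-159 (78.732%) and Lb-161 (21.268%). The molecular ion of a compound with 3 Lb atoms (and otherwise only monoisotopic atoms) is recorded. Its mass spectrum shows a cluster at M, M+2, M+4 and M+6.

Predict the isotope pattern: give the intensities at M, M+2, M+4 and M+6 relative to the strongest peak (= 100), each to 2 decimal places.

100.00 : 81.04 : 21.89 : 1.97

Expanding (0.78732 + 0.21268)^3:
P(M) = 0.78732^3 = 0.488038
P(M+2) = 3 × 0.78732^2 × 0.21268^1 = 0.395504
P(M+4) = 3 × 0.78732^1 × 0.21268^2 = 0.106838
P(M+6) = 0.21268^3 = 0.009620
The M peak is largest (0.488038); scaling to 100 gives 100.00 : 81.04 : 21.89 : 1.97.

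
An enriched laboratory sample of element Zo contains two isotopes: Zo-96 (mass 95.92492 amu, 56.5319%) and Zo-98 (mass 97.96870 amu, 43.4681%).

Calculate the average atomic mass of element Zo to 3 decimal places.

Average mass = Σ (abundance × isotope mass) = 0.565319 × 95.92492 + 0.434681 × 97.96870
= 54.228180 + 42.585132 = 96.813312 amu

96.813 amu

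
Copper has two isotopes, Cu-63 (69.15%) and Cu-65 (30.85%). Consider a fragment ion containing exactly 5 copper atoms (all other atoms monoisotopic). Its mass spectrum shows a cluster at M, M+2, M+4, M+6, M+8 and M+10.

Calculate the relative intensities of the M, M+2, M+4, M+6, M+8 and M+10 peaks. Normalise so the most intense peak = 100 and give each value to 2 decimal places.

44.83 : 100.00 : 89.23 : 39.81 : 8.88 : 0.79

Each Cu atom is independently Cu-63 (p = 0.6915) or Cu-65 (q = 0.3085); the cluster is the binomial expansion (p + q)^5.
P(M) = 0.6915^5 = 0.158111
P(M+2) = 5 × 0.6915^4 × 0.3085^1 = 0.352691
P(M+4) = 10 × 0.6915^3 × 0.3085^2 = 0.314693
P(M+6) = 10 × 0.6915^2 × 0.3085^3 = 0.140394
P(M+8) = 5 × 0.6915^1 × 0.3085^4 = 0.031317
P(M+10) = 0.3085^5 = 0.002794
The M+2 peak is largest (0.352691); scaling to 100 gives 44.83 : 100.00 : 89.23 : 39.81 : 8.88 : 0.79.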